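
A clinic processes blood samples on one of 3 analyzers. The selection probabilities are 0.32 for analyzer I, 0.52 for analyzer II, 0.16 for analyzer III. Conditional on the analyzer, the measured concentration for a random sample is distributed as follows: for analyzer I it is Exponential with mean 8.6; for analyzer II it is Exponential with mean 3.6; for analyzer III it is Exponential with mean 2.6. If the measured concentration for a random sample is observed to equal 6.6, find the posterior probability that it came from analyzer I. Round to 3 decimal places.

Likelihoods f(6.6 | ·): I: 0.0539766; II: 0.044411; III: 0.0303799.
Posterior ∝ prior × likelihood. Numerator for I: 0.32·0.0539766 = 0.0172725.
Normalizing constant: 0.32·0.0539766 + 0.52·0.044411 + 0.16·0.0303799 = 0.0452271.
P(I | observation) = 0.0172725 / 0.0452271 = 0.381907.

0.382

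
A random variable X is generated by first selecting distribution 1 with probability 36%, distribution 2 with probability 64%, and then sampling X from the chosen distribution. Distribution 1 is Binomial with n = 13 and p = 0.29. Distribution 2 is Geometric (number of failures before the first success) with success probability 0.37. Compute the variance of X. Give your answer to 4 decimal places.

Per component, 1: μ=3.77, E[X²]=16.8896; 2: μ=1.7027, E[X²]=7.5011.
E[X] = 0.36·3.77 + 0.64·1.7027 = 2.44693.
E[X²] = 0.36·16.8896 + 0.64·7.5011 = 10.881.
Var(X) = E[X²] − (E[X])² = 10.881 − 5.98747 = 4.89349.

4.8935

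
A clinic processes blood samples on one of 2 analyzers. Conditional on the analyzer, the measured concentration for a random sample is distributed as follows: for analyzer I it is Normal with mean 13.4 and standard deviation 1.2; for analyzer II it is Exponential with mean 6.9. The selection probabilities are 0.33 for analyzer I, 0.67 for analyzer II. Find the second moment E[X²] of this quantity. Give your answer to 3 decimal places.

123.527

For each component E[X²] = Var + (mean)², giving I: 181; II: 95.22.
Overall E[X²] = 0.33·181 + 0.67·95.22 = 123.527.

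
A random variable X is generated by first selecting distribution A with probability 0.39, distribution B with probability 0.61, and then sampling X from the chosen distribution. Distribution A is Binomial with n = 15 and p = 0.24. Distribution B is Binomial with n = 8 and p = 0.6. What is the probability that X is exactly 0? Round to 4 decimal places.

Conditional on each component, P(X = 0): A: 0.0163006; B: 0.00065536.
By total probability, P(X = 0) = 0.39·0.0163006 + 0.61·0.00065536 = 0.00675701.

0.0068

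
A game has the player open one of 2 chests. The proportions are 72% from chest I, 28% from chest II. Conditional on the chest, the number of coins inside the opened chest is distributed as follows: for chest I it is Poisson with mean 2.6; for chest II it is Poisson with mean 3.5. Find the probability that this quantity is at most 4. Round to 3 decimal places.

0.835

Conditional on each chest, P(X ≤ 4): I: 0.877423; II: 0.725445.
By total probability, P(X ≤ 4) = 0.72·0.877423 + 0.28·0.725445 = 0.834869.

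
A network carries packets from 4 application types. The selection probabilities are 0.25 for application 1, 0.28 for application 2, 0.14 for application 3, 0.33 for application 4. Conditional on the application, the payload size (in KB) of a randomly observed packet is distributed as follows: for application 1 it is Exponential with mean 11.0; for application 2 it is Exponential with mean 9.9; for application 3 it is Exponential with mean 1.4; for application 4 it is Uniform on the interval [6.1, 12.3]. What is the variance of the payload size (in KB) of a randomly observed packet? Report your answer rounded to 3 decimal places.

Per component, 1: μ=11, E[X²]=242; 2: μ=9.9, E[X²]=196.02; 3: μ=1.4, E[X²]=3.92; 4: μ=9.2, E[X²]=87.8433.
E[X] = 0.25·11 + 0.28·9.9 + 0.14·1.4 + 0.33·9.2 = 8.754.
E[X²] = 0.25·242 + 0.28·196.02 + 0.14·3.92 + 0.33·87.8433 = 144.923.
Var(X) = E[X²] − (E[X])² = 144.923 − 76.6325 = 68.2902.

68.290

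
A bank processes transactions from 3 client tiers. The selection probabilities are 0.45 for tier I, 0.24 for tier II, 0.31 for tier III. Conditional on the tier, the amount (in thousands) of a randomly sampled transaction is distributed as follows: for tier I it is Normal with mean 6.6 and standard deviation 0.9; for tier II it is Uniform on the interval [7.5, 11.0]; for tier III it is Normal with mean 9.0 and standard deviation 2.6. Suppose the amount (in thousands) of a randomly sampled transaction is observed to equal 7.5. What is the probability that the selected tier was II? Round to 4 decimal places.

0.2984

Likelihoods f(7.5 | ·): I: 0.268856; II: 0.285714; III: 0.129916.
Posterior ∝ prior × likelihood. Numerator for II: 0.24·0.285714 = 0.0685714.
Normalizing constant: 0.45·0.268856 + 0.24·0.285714 + 0.31·0.129916 = 0.229831.
P(II | observation) = 0.0685714 / 0.229831 = 0.298356.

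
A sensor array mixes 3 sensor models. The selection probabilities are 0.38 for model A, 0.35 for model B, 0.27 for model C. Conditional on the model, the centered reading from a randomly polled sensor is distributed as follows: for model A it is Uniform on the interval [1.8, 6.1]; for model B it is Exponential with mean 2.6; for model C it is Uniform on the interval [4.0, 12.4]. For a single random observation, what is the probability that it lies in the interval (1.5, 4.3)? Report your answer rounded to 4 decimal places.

Conditional on each model, P(1.5 < X < 4.3): A: 0.581395; B: 0.370311; C: 0.0357143.
By total probability, P(1.5 < X < 4.3) = 0.38·0.581395 + 0.35·0.370311 + 0.27·0.0357143 = 0.360182.

0.3602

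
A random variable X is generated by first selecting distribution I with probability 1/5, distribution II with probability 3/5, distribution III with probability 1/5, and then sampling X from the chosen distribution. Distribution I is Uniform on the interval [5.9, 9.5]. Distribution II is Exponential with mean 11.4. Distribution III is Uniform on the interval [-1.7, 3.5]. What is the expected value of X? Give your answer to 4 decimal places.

Component means — I: 7.7; II: 11.4; III: 0.9.
E[X] = 0.2·7.7 + 0.6·11.4 + 0.2·0.9 = 8.56.

8.5600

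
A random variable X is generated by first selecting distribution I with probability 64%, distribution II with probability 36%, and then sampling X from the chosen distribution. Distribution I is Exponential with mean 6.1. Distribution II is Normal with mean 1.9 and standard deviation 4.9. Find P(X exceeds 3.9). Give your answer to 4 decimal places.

Conditional on each component, P(X > 3.9): I: 0.527638; II: 0.341577.
By total probability, P(X > 3.9) = 0.64·0.527638 + 0.36·0.341577 = 0.460656.

0.4607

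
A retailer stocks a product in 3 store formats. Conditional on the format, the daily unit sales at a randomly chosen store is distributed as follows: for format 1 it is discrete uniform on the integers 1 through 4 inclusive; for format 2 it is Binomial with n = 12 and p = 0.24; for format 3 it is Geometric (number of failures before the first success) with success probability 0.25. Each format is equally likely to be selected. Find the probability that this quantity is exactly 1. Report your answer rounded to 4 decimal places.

Conditional on each format, P(X = 1): 1: 0.25; 2: 0.140716; 3: 0.1875.
By total probability, P(X = 1) = 0.333333·0.25 + 0.333333·0.140716 + 0.333333·0.1875 = 0.192739.

0.1927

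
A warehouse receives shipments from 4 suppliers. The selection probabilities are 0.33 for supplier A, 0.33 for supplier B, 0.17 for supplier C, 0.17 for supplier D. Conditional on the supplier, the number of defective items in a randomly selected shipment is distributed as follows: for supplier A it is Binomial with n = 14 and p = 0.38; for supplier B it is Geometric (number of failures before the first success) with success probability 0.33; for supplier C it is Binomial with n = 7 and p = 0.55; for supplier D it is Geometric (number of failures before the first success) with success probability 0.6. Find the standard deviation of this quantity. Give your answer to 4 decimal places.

Per component, A: μ=5.32, E[X²]=31.6008; B: μ=2.0303, E[X²]=10.2746; C: μ=3.85, E[X²]=16.555; D: μ=0.666667, E[X²]=1.55556.
E[X] = 0.33·5.32 + 0.33·2.0303 + 0.17·3.85 + 0.17·0.666667 = 3.19343.
E[X²] = 0.33·31.6008 + 0.33·10.2746 + 0.17·16.555 + 0.17·1.55556 = 16.8977.
Var(X) = E[X²] − (E[X])² = 16.8977 − 10.198 = 6.69965.
SD(X) = √6.69965 = 2.58837.

2.5884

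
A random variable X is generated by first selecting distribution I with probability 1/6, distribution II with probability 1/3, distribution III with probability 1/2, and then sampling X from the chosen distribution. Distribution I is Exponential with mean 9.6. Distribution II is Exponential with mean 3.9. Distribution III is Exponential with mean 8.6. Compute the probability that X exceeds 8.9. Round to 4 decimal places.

0.2776

Conditional on each component, P(X > 8.9): I: 0.395706; II: 0.102075; III: 0.355268.
By total probability, P(X > 8.9) = 0.166667·0.395706 + 0.333333·0.102075 + 0.5·0.355268 = 0.27761.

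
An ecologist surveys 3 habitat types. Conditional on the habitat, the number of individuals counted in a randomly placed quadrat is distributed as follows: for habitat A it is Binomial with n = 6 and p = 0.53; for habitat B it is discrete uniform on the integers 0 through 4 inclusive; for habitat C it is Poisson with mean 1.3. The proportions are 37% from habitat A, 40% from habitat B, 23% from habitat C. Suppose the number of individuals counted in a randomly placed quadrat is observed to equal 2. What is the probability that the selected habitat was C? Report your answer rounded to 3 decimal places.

Likelihoods P(X=2 | ·): A: 0.205605; B: 0.2; C: 0.230289.
Posterior ∝ prior × likelihood. Numerator for C: 0.23·0.230289 = 0.0529666.
Normalizing constant: 0.37·0.205605 + 0.4·0.2 + 0.23·0.230289 = 0.209041.
P(C | observation) = 0.0529666 / 0.209041 = 0.253379.

0.253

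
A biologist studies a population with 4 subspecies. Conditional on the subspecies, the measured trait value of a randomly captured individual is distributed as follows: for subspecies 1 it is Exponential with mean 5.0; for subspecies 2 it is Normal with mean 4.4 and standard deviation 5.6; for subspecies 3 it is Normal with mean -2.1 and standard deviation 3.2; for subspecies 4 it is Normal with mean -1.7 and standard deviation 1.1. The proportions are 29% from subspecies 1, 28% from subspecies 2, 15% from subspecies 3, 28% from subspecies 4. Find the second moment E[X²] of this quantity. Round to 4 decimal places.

For each component E[X²] = Var + (mean)², giving 1: 50; 2: 50.72; 3: 14.65; 4: 4.1.
Overall E[X²] = 0.29·50 + 0.28·50.72 + 0.15·14.65 + 0.28·4.1 = 32.0471.

32.0471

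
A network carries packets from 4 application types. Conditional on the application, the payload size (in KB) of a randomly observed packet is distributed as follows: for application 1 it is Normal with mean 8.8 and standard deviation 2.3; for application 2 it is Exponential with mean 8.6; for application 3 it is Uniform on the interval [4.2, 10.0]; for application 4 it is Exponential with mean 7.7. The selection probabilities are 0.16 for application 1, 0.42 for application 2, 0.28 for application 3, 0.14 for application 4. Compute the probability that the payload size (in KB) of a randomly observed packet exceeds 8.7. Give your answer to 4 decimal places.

Conditional on each application, P(X > 8.7): 1: 0.51734; 2: 0.363627; 3: 0.224138; 4: 0.323075.
By total probability, P(X > 8.7) = 0.16·0.51734 + 0.42·0.363627 + 0.28·0.224138 + 0.14·0.323075 = 0.343487.

0.3435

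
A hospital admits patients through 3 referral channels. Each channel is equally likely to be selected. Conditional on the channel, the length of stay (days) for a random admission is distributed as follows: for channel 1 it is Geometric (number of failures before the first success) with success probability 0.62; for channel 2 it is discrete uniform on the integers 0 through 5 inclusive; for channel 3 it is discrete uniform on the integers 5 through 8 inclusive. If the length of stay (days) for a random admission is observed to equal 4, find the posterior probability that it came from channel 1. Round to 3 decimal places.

Likelihoods P(X=4 | ·): 1: 0.0129278; 2: 0.166667; 3: 0.
Posterior ∝ prior × likelihood. Numerator for 1: 0.333333·0.0129278 = 0.00430928.
Normalizing constant: 0.333333·0.0129278 + 0.333333·0.166667 + 0.333333·0 = 0.0598648.
P(1 | observation) = 0.00430928 / 0.0598648 = 0.0719835.

0.072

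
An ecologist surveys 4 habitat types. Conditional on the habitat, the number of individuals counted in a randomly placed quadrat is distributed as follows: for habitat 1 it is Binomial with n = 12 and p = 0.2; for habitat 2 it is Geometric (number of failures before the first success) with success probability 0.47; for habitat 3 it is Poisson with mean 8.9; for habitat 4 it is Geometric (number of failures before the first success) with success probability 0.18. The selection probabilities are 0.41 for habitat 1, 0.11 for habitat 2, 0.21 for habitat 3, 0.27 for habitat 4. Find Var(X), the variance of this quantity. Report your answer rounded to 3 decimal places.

Per component, 1: μ=2.4, E[X²]=7.68; 2: μ=1.12766, E[X²]=3.67089; 3: μ=8.9, E[X²]=88.11; 4: μ=4.55556, E[X²]=46.0617.
E[X] = 0.41·2.4 + 0.11·1.12766 + 0.21·8.9 + 0.27·4.55556 = 4.20704.
E[X²] = 0.41·7.68 + 0.11·3.67089 + 0.21·88.11 + 0.27·46.0617 = 34.4924.
Var(X) = E[X²] − (E[X])² = 34.4924 − 17.6992 = 16.7932.

16.793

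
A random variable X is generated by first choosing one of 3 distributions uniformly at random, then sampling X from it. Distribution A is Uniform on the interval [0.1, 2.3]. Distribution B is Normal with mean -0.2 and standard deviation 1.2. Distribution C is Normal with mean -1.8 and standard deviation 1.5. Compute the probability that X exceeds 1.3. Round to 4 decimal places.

Conditional on each component, P(X > 1.3): A: 0.454545; B: 0.10565; C: 0.0193828.
By total probability, P(X > 1.3) = 0.333333·0.454545 + 0.333333·0.10565 + 0.333333·0.0193828 = 0.193193.

0.1932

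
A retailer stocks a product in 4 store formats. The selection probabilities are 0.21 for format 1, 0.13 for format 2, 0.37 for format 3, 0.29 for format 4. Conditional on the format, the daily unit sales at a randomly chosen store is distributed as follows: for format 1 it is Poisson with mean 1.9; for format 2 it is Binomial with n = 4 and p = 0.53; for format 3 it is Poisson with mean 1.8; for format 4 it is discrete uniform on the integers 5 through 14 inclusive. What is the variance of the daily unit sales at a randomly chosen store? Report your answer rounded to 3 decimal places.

15.527

Per component, 1: μ=1.9, E[X²]=5.51; 2: μ=2.12, E[X²]=5.4908; 3: μ=1.8, E[X²]=5.04; 4: μ=9.5, E[X²]=98.5.
E[X] = 0.21·1.9 + 0.13·2.12 + 0.37·1.8 + 0.29·9.5 = 4.0956.
E[X²] = 0.21·5.51 + 0.13·5.4908 + 0.37·5.04 + 0.29·98.5 = 32.3007.
Var(X) = E[X²] − (E[X])² = 32.3007 − 16.7739 = 15.5268.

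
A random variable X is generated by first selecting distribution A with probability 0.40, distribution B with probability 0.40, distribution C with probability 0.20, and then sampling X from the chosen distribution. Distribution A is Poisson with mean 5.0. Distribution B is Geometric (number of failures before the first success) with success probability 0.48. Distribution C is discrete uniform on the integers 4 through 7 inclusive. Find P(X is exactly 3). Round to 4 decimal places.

Conditional on each component, P(X = 3): A: 0.140374; B: 0.0674918; C: 0.
By total probability, P(X = 3) = 0.4·0.140374 + 0.4·0.0674918 + 0.2·0 = 0.0831463.

0.0831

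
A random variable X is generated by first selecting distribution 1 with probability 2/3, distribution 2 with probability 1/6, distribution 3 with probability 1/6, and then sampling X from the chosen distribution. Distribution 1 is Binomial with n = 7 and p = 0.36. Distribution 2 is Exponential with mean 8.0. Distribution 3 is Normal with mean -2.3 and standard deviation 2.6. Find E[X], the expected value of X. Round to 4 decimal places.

2.6300

Component means — 1: 2.52; 2: 8; 3: -2.3.
E[X] = 0.666667·2.52 + 0.166667·8 + 0.166667·-2.3 = 2.63.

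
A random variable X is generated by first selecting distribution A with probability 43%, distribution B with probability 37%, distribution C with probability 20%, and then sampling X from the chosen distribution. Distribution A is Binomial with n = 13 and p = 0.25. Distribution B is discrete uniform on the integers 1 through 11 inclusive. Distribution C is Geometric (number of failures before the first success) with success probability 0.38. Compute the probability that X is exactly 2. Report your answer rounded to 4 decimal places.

Conditional on each component, P(X = 2): A: 0.205896; B: 0.0909091; C: 0.146072.
By total probability, P(X = 2) = 0.43·0.205896 + 0.37·0.0909091 + 0.2·0.146072 = 0.151386.

0.1514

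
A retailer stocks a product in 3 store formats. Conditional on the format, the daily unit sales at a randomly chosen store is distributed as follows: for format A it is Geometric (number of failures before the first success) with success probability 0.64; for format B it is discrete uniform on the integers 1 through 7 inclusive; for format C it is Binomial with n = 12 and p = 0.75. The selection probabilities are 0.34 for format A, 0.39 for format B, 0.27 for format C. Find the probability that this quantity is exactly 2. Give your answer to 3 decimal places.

Conditional on each format, P(X = 2): A: 0.082944; B: 0.142857; C: 3.54052e-05.
By total probability, P(X = 2) = 0.34·0.082944 + 0.39·0.142857 + 0.27·3.54052e-05 = 0.0839248.

0.084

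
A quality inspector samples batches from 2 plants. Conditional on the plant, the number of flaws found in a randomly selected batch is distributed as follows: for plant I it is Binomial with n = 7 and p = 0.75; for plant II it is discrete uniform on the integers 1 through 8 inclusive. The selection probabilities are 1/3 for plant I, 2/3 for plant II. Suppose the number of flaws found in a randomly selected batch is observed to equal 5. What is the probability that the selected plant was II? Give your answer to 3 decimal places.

Likelihoods P(X=5 | ·): I: 0.311462; II: 0.125.
Posterior ∝ prior × likelihood. Numerator for II: 0.666667·0.125 = 0.0833333.
Normalizing constant: 0.333333·0.311462 + 0.666667·0.125 = 0.187154.
P(II | observation) = 0.0833333 / 0.187154 = 0.445266.

0.445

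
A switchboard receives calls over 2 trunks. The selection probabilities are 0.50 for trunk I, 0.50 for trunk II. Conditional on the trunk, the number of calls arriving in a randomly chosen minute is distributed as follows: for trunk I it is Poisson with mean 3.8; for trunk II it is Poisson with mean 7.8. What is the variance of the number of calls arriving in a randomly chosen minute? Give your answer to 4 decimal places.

Per component, I: μ=3.8, E[X²]=18.24; II: μ=7.8, E[X²]=68.64.
E[X] = 0.5·3.8 + 0.5·7.8 = 5.8.
E[X²] = 0.5·18.24 + 0.5·68.64 = 43.44.
Var(X) = E[X²] − (E[X])² = 43.44 − 33.64 = 9.8.

9.8000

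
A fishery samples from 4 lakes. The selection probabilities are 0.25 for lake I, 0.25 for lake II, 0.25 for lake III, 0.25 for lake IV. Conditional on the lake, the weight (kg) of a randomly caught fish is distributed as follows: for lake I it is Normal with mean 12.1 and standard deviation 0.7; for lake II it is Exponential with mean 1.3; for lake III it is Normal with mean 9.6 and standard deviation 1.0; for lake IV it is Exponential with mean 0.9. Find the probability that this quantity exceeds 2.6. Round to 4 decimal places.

0.5477

Conditional on each lake, P(X > 2.6): I: 1; II: 0.135335; III: 1; IV: 0.055638.
By total probability, P(X > 2.6) = 0.25·1 + 0.25·0.135335 + 0.25·1 + 0.25·0.055638 = 0.547743.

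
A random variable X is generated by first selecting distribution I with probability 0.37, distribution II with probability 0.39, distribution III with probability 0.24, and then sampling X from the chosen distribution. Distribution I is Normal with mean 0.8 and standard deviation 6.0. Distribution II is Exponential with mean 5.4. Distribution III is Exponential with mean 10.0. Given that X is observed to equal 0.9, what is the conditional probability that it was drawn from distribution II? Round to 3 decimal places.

0.568

Likelihoods f(0.9 | ·): I: 0.0664811; II: 0.156756; III: 0.0913931.
Posterior ∝ prior × likelihood. Numerator for II: 0.39·0.156756 = 0.0611348.
Normalizing constant: 0.37·0.0664811 + 0.39·0.156756 + 0.24·0.0913931 = 0.107667.
P(II | observation) = 0.0611348 / 0.107667 = 0.567813.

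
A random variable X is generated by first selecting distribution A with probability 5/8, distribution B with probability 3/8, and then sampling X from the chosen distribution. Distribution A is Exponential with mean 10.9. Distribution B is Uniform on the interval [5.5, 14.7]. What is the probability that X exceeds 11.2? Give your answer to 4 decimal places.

Conditional on each component, P(X > 11.2): A: 0.357892; B: 0.380435.
By total probability, P(X > 11.2) = 0.625·0.357892 + 0.375·0.380435 = 0.366346.

0.3663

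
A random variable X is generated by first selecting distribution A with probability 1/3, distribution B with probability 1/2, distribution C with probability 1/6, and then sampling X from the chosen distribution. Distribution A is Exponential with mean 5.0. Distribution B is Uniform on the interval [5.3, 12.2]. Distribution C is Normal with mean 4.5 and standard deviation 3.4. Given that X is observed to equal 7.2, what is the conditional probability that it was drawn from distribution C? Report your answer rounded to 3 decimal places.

Likelihoods f(7.2 | ·): A: 0.0473856; B: 0.144928; C: 0.0856038.
Posterior ∝ prior × likelihood. Numerator for C: 0.166667·0.0856038 = 0.0142673.
Normalizing constant: 0.333333·0.0473856 + 0.5·0.144928 + 0.166667·0.0856038 = 0.102526.
P(C | observation) = 0.0142673 / 0.102526 = 0.139158.

0.139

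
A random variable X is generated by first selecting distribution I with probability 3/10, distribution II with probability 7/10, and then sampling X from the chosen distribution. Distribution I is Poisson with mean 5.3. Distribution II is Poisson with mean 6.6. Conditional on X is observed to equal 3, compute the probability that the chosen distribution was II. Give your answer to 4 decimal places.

0.5512

Likelihoods P(X=3 | ·): I: 0.123856; II: 0.0651834.
Posterior ∝ prior × likelihood. Numerator for II: 0.7·0.0651834 = 0.0456284.
Normalizing constant: 0.3·0.123856 + 0.7·0.0651834 = 0.0827851.
P(II | observation) = 0.0456284 / 0.0827851 = 0.551167.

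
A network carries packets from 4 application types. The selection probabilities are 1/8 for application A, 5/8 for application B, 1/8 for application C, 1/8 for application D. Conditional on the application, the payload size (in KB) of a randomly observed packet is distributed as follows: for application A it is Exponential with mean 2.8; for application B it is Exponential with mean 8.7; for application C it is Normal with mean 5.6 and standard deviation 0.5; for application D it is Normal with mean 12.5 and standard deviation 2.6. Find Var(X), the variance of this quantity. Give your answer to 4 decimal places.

56.0975

Per component, A: μ=2.8, E[X²]=15.68; B: μ=8.7, E[X²]=151.38; C: μ=5.6, E[X²]=31.61; D: μ=12.5, E[X²]=163.01.
E[X] = 0.125·2.8 + 0.625·8.7 + 0.125·5.6 + 0.125·12.5 = 8.05.
E[X²] = 0.125·15.68 + 0.625·151.38 + 0.125·31.61 + 0.125·163.01 = 120.9.
Var(X) = E[X²] − (E[X])² = 120.9 − 64.8025 = 56.0975.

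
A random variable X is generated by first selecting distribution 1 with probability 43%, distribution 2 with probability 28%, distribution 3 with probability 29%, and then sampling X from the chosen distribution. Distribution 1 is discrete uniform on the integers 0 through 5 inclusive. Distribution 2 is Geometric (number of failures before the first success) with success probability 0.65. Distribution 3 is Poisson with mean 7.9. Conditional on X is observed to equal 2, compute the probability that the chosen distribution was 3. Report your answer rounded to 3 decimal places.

Likelihoods P(X=2 | ·): 1: 0.166667; 2: 0.079625; 3: 0.0115691.
Posterior ∝ prior × likelihood. Numerator for 3: 0.29·0.0115691 = 0.00335503.
Normalizing constant: 0.43·0.166667 + 0.28·0.079625 + 0.29·0.0115691 = 0.0973167.
P(3 | observation) = 0.00335503 / 0.0973167 = 0.0344753.

0.034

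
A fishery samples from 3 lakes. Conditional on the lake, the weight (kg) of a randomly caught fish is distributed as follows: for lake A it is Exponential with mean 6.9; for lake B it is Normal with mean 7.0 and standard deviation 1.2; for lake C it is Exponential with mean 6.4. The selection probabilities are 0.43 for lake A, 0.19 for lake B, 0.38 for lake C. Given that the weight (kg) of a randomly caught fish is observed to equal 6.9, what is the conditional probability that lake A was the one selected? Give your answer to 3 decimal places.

0.216

Likelihoods f(6.9 | ·): A: 0.0533159; B: 0.3313; C: 0.0531614.
Posterior ∝ prior × likelihood. Numerator for A: 0.43·0.0533159 = 0.0229258.
Normalizing constant: 0.43·0.0533159 + 0.19·0.3313 + 0.38·0.0531614 = 0.106074.
P(A | observation) = 0.0229258 / 0.106074 = 0.21613.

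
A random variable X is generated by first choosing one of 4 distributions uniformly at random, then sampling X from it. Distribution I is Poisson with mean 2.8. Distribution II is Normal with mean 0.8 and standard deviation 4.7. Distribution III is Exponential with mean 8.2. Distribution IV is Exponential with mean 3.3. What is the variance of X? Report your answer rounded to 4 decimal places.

33.1569

Per component, I: μ=2.8, E[X²]=10.64; II: μ=0.8, E[X²]=22.73; III: μ=8.2, E[X²]=134.48; IV: μ=3.3, E[X²]=21.78.
E[X] = 0.25·2.8 + 0.25·0.8 + 0.25·8.2 + 0.25·3.3 = 3.775.
E[X²] = 0.25·10.64 + 0.25·22.73 + 0.25·134.48 + 0.25·21.78 = 47.4075.
Var(X) = E[X²] − (E[X])² = 47.4075 − 14.2506 = 33.1569.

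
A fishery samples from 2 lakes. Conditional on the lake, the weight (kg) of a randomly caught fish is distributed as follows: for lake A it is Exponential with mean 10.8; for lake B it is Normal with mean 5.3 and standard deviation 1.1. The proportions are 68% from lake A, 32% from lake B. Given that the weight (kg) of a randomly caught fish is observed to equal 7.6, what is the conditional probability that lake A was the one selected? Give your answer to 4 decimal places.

Likelihoods f(7.6 | ·): A: 0.0458101; B: 0.0407541.
Posterior ∝ prior × likelihood. Numerator for A: 0.68·0.0458101 = 0.0311509.
Normalizing constant: 0.68·0.0458101 + 0.32·0.0407541 = 0.0441922.
P(A | observation) = 0.0311509 / 0.0441922 = 0.704896.

0.7049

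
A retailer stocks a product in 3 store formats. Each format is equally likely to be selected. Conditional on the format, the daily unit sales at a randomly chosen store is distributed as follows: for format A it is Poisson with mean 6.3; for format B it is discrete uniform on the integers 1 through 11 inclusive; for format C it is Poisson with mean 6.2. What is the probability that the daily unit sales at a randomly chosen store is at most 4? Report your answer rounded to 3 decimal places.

0.290

Conditional on each format, P(X ≤ 4): A: 0.246904; B: 0.363636; C: 0.259177.
By total probability, P(X ≤ 4) = 0.333333·0.246904 + 0.333333·0.363636 + 0.333333·0.259177 = 0.289906.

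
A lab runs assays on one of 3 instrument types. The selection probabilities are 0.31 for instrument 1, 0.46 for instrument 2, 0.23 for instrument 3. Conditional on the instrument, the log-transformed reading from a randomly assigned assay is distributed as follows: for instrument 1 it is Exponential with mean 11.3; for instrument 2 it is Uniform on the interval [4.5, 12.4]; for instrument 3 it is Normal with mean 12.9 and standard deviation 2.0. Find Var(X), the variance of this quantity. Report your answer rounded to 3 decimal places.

46.332

Per component, 1: μ=11.3, E[X²]=255.38; 2: μ=8.45, E[X²]=76.6033; 3: μ=12.9, E[X²]=170.41.
E[X] = 0.31·11.3 + 0.46·8.45 + 0.23·12.9 = 10.357.
E[X²] = 0.31·255.38 + 0.46·76.6033 + 0.23·170.41 = 153.6.
Var(X) = E[X²] − (E[X])² = 153.6 − 107.267 = 46.3322.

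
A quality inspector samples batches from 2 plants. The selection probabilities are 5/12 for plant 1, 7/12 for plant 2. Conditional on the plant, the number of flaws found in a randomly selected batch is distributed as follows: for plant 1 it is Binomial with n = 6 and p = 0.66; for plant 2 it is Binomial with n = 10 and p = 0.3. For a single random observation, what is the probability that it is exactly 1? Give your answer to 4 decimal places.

0.0781

Conditional on each plant, P(X = 1): 1: 0.0179924; 2: 0.121061.
By total probability, P(X = 1) = 0.416667·0.0179924 + 0.583333·0.121061 = 0.0781157.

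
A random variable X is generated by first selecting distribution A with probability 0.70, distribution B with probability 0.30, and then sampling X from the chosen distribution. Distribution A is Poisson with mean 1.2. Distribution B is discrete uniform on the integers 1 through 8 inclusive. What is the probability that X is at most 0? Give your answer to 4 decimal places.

Conditional on each component, P(X ≤ 0): A: 0.301194; B: 0.
By total probability, P(X ≤ 0) = 0.7·0.301194 + 0.3·0 = 0.210836.

0.2108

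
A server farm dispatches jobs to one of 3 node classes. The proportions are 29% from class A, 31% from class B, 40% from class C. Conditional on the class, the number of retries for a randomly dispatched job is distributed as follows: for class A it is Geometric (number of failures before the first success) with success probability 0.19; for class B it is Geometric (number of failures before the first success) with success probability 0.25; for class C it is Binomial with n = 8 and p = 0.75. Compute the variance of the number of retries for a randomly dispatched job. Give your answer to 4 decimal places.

12.4363

Per component, A: μ=4.26316, E[X²]=40.6122; B: μ=3, E[X²]=21; C: μ=6, E[X²]=37.5.
E[X] = 0.29·4.26316 + 0.31·3 + 0.4·6 = 4.56632.
E[X²] = 0.29·40.6122 + 0.31·21 + 0.4·37.5 = 33.2875.
Var(X) = E[X²] − (E[X])² = 33.2875 − 20.8512 = 12.4363.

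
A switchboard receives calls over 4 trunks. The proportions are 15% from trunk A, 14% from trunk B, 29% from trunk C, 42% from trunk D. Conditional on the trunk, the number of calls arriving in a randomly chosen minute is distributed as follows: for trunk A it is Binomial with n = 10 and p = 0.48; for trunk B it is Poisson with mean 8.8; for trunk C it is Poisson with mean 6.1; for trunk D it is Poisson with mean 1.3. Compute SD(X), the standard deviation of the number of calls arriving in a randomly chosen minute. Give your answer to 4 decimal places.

Per component, A: μ=4.8, E[X²]=25.536; B: μ=8.8, E[X²]=86.24; C: μ=6.1, E[X²]=43.31; D: μ=1.3, E[X²]=2.99.
E[X] = 0.15·4.8 + 0.14·8.8 + 0.29·6.1 + 0.42·1.3 = 4.267.
E[X²] = 0.15·25.536 + 0.14·86.24 + 0.29·43.31 + 0.42·2.99 = 29.7197.
Var(X) = E[X²] − (E[X])² = 29.7197 − 18.2073 = 11.5124.
SD(X) = √11.5124 = 3.39299.

3.3930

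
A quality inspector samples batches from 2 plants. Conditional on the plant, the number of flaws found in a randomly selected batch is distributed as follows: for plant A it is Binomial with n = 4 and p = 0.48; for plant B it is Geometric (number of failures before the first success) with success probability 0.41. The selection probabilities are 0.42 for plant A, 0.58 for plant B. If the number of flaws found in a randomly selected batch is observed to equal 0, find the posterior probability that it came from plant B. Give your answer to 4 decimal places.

Likelihoods P(X=0 | ·): A: 0.0731162; B: 0.41.
Posterior ∝ prior × likelihood. Numerator for B: 0.58·0.41 = 0.2378.
Normalizing constant: 0.42·0.0731162 + 0.58·0.41 = 0.268509.
P(B | observation) = 0.2378 / 0.268509 = 0.885632.

0.8856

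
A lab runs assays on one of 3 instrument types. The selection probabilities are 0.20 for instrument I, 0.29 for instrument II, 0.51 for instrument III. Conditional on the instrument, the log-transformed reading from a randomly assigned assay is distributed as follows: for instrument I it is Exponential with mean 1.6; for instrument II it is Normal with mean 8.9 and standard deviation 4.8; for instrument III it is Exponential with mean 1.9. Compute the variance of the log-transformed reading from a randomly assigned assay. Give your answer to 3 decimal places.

19.382

Per component, I: μ=1.6, E[X²]=5.12; II: μ=8.9, E[X²]=102.25; III: μ=1.9, E[X²]=7.22.
E[X] = 0.2·1.6 + 0.29·8.9 + 0.51·1.9 = 3.87.
E[X²] = 0.2·5.12 + 0.29·102.25 + 0.51·7.22 = 34.3587.
Var(X) = E[X²] − (E[X])² = 34.3587 − 14.9769 = 19.3818.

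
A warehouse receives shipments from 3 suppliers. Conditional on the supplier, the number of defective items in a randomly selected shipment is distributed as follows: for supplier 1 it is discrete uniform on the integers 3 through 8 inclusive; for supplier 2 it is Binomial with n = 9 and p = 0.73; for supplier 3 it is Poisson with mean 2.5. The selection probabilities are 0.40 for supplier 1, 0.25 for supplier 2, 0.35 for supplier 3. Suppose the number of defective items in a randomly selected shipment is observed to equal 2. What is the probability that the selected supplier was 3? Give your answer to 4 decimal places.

Likelihoods P(X=2 | ·): 1: 0; 2: 0.00200676; 3: 0.256516.
Posterior ∝ prior × likelihood. Numerator for 3: 0.35·0.256516 = 0.0897805.
Normalizing constant: 0.4·0 + 0.25·0.00200676 + 0.35·0.256516 = 0.0902822.
P(3 | observation) = 0.0897805 / 0.0902822 = 0.994443.

0.9944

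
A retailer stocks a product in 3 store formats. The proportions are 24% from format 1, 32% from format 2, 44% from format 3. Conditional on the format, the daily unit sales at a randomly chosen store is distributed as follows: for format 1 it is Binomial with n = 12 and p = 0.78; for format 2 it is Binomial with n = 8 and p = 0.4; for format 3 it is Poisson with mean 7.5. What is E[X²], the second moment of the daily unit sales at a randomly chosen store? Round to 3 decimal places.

53.462

For each component E[X²] = Var + (mean)², giving 1: 89.6688; 2: 12.16; 3: 63.75.
Overall E[X²] = 0.24·89.6688 + 0.32·12.16 + 0.44·63.75 = 53.4617.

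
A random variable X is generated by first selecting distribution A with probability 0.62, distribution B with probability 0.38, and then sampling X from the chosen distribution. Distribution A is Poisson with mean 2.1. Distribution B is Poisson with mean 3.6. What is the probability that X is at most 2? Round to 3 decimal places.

Conditional on each component, P(X ≤ 2): A: 0.649631; B: 0.302747.
By total probability, P(X ≤ 2) = 0.62·0.649631 + 0.38·0.302747 = 0.517815.

0.518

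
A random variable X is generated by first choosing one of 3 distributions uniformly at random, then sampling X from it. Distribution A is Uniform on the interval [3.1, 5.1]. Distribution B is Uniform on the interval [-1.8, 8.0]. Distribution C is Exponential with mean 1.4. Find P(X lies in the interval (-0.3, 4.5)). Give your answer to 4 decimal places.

0.7165

Conditional on each component, P(-0.3 < X < 4.5): A: 0.7; B: 0.489796; C: 0.959816.
By total probability, P(-0.3 < X < 4.5) = 0.333333·0.7 + 0.333333·0.489796 + 0.333333·0.959816 = 0.716537.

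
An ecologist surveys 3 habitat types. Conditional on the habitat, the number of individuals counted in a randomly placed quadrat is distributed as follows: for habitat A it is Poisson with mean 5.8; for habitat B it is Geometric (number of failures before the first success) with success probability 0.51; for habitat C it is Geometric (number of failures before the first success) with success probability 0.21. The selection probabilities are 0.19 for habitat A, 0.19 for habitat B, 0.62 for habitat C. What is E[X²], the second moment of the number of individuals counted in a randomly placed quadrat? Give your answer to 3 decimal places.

For each component E[X²] = Var + (mean)², giving A: 39.44; B: 2.807; C: 32.0658.
Overall E[X²] = 0.19·39.44 + 0.19·2.807 + 0.62·32.0658 = 27.9077.

27.908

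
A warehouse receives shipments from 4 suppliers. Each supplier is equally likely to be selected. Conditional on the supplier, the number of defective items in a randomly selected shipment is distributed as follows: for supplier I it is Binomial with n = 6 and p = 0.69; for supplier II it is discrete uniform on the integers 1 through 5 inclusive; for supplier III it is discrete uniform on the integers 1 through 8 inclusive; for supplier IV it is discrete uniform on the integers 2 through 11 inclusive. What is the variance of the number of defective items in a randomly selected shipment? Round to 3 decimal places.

Per component, I: μ=4.14, E[X²]=18.423; II: μ=3, E[X²]=11; III: μ=4.5, E[X²]=25.5; IV: μ=6.5, E[X²]=50.5.
E[X] = 0.25·4.14 + 0.25·3 + 0.25·4.5 + 0.25·6.5 = 4.535.
E[X²] = 0.25·18.423 + 0.25·11 + 0.25·25.5 + 0.25·50.5 = 26.3558.
Var(X) = E[X²] − (E[X])² = 26.3558 − 20.5662 = 5.78952.

5.790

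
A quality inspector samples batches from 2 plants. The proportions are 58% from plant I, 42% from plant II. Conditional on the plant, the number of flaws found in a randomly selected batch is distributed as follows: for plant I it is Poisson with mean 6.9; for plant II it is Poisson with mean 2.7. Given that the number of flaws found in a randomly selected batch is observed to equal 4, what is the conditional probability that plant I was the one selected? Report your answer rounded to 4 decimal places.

Likelihoods P(X=4 | ·): I: 0.0951816; II: 0.148816.
Posterior ∝ prior × likelihood. Numerator for I: 0.58·0.0951816 = 0.0552054.
Normalizing constant: 0.58·0.0951816 + 0.42·0.148816 = 0.117708.
P(I | observation) = 0.0552054 / 0.117708 = 0.469003.

0.4690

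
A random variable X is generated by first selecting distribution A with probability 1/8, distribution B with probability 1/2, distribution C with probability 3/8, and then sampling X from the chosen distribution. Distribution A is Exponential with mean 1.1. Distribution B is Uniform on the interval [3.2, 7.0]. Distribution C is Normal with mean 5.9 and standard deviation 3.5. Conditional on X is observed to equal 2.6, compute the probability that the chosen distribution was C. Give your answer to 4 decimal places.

0.7194

Likelihoods f(2.6 | ·): A: 0.085525; B: 0; C: 0.0730807.
Posterior ∝ prior × likelihood. Numerator for C: 0.375·0.0730807 = 0.0274053.
Normalizing constant: 0.125·0.085525 + 0.5·0 + 0.375·0.0730807 = 0.0380959.
P(C | observation) = 0.0274053 / 0.0380959 = 0.719376.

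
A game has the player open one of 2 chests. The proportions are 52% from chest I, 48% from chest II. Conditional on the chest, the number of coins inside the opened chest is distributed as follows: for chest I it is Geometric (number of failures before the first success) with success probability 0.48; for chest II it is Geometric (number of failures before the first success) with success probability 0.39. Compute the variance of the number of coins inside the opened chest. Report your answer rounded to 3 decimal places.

Per component, I: μ=1.08333, E[X²]=3.43056; II: μ=1.5641, E[X²]=6.45694.
E[X] = 0.52·1.08333 + 0.48·1.5641 = 1.3141.
E[X²] = 0.52·3.43056 + 0.48·6.45694 = 4.88322.
Var(X) = E[X²] − (E[X])² = 4.88322 − 1.72687 = 3.15635.

3.156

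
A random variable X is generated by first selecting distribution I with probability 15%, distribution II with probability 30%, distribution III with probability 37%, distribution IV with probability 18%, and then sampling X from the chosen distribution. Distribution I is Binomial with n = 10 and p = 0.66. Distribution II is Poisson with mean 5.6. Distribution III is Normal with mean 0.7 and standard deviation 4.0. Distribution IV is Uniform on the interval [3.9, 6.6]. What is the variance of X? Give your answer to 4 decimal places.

14.1226

Per component, I: μ=6.6, E[X²]=45.804; II: μ=5.6, E[X²]=36.96; III: μ=0.7, E[X²]=16.49; IV: μ=5.25, E[X²]=28.17.
E[X] = 0.15·6.6 + 0.3·5.6 + 0.37·0.7 + 0.18·5.25 = 3.874.
E[X²] = 0.15·45.804 + 0.3·36.96 + 0.37·16.49 + 0.18·28.17 = 29.1305.
Var(X) = E[X²] − (E[X])² = 29.1305 − 15.0079 = 14.1226.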